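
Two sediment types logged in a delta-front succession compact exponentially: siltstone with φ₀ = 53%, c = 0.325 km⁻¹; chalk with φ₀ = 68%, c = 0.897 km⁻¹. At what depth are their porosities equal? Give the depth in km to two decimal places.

Set φ₀ₐ e^(−cₐZ) = φ₀ᵦ e^(−cᵦZ) ⇒ ln(φ₀ₐ/φ₀ᵦ) = (cₐ − cᵦ)·Z
Z = ln(0.53/0.68) / (0.325 − 0.897) = -0.2492 / -0.572 = 0.436 km

0.44 km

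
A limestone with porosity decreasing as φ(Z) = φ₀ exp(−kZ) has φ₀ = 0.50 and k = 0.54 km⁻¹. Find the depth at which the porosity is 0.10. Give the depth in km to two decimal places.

Invert Athy's law: Z = ln(φ₀/φ) / k
Z = ln(0.5/0.1) / 0.54 = ln(5) / 0.54 = 1.6094 / 0.54 = 2.980 km

2.98 km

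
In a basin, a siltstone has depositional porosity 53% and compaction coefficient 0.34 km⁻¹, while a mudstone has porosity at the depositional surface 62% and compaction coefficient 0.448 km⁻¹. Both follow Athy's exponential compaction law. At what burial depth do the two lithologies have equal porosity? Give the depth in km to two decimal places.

1.45 km

Set φ₀ₐ e^(−kₐZ) = φ₀ᵦ e^(−kᵦZ) ⇒ ln(φ₀ₐ/φ₀ᵦ) = (kₐ − kᵦ)·Z
Z = ln(0.53/0.62) / (0.34 − 0.448) = -0.1568 / -0.108 = 1.452 km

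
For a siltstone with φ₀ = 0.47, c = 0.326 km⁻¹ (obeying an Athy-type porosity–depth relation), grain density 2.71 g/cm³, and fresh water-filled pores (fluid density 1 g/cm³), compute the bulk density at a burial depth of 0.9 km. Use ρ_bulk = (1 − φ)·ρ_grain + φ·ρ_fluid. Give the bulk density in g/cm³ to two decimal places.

Porosity at depth: φ = 0.47·exp(−0.326×0.9) = 0.47×0.7457 = 0.3505
Bulk density: ρ_b = (1−φ)ρ_g + φ·ρ_f = 0.6495×2.71 + 0.3505×1
       = 1.760 + 0.350 = 2.111 g/cm³

2.11 g/cm³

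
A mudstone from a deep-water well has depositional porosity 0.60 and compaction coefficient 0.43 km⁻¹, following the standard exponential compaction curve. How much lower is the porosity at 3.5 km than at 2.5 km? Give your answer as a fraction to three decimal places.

0.072

n(2.5) = 0.6·e^(−0.43×2.5) = 0.2048
n(3.5) = 0.6·e^(−0.43×3.5) = 0.1332
Δn = 0.2048 − 0.1332 = 0.0716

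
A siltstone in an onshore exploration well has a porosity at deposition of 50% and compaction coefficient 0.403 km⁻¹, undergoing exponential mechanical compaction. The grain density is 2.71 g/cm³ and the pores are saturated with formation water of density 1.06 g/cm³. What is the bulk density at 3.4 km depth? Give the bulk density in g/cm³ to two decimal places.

2.50 g/cm³

Porosity at depth: n = 0.5·exp(−0.403×3.4) = 0.5×0.2541 = 0.1270
Bulk density: ρ_b = (1−n)ρ_g + n·ρ_f = 0.8730×2.71 + 0.1270×1.06
       = 2.366 + 0.135 = 2.500 g/cm³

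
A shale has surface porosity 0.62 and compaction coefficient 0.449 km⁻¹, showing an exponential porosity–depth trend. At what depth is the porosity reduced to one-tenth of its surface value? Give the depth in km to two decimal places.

5.13 km

φ/φ₀ = 1/10 ⇒ exp(−k·d) = 1/10 ⇒ d = ln(10) / k
d = 2.3026 / 0.449 = 5.128 km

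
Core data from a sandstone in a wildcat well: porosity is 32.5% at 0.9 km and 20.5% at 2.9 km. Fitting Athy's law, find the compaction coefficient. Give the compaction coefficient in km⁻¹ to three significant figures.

Athy: n(z) = n₀ e^(−βz) ⇒ n₁/n₂ = e^{β(z₂−z₁)} ⇒ β = ln(n₁/n₂)/(z₂−z₁)
β = ln(0.325/0.205) / (2.9 − 0.9) = ln(1.585) / 2 = 0.4608 / 2 = 0.2304 km⁻¹

0.230 km⁻¹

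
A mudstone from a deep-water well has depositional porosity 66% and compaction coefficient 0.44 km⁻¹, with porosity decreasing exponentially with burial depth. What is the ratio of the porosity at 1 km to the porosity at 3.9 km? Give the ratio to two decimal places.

n(z₁)/n(z₂) = e^(−k·z₁)/e^(−k·z₂) = e^{k(z₂−z₁)}
= exp(0.44 × 2.9) = exp(1.276) = 3.5823

3.58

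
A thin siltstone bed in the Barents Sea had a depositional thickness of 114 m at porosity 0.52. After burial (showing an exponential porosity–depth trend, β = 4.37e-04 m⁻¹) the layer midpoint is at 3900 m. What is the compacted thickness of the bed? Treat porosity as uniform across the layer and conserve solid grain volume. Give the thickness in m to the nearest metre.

60 m

Working in km (1 km = 1000 m; β in km⁻¹ = β in m⁻¹ × 1000):
Porosity at 3.9 km: φ = 0.52·exp(−0.437×3.9) = 0.0946
Solid-volume conservation: h(1−φ) = h₀(1−φ₀) ⇒ h = h₀·(1−φ₀)/(1−φ)
h = 0.114 × (1 − 0.52)/(1 − 0.0946) = 0.114 × 0.5301 = 0.0604 km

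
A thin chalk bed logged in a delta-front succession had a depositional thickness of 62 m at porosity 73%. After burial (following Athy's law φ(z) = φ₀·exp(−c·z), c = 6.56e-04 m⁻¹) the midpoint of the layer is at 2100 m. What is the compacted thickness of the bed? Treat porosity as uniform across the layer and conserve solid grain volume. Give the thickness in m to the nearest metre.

Working in km (1 km = 1000 m; c in km⁻¹ = c in m⁻¹ × 1000):
Porosity at 2.1 km: φ = 0.73·exp(−0.656×2.1) = 0.1841
Solid-volume conservation: h(1−φ) = h₀(1−φ₀) ⇒ h = h₀·(1−φ₀)/(1−φ)
h = 0.062 × (1 − 0.73)/(1 − 0.1841) = 0.062 × 0.3309 = 0.0205 km

21 m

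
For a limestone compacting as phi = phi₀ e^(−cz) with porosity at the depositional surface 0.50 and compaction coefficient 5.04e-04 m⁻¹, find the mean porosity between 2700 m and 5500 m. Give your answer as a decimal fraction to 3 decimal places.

0.069

Working in km (1 km = 1000 m; c in km⁻¹ = c in m⁻¹ × 1000):
⟨phi⟩ = (1/(z₂−z₁)) ∫ phi₀ e^(−cz) dz = phi₀·(e^(−c·z₁) − e^(−c·z₂)) / (c·(z₂−z₁))
e^(−0.504×2.7) = 0.2565; e^(−0.504×5.5) = 0.0625
⟨phi⟩ = 0.5 × (0.2565 − 0.0625) / (0.504 × 2.8) = 0.5 × 0.1374 = 0.0687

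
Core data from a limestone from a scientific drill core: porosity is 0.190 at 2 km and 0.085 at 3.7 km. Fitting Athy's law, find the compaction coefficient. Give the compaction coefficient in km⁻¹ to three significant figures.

0.473 km⁻¹

Athy: φ(z) = φ₀ e^(−cz) ⇒ φ₁/φ₂ = e^{c(z₂−z₁)} ⇒ c = ln(φ₁/φ₂)/(z₂−z₁)
c = ln(0.19/0.085) / (3.7 − 2) = ln(2.235) / 1.7 = 0.8044 / 1.7 = 0.4732 km⁻¹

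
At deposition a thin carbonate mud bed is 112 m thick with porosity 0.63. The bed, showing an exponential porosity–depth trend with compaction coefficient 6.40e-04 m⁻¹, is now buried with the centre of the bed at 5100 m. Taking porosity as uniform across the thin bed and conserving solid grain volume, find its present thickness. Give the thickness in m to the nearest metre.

42 m

Working in km (1 km = 1000 m; k in km⁻¹ = k in m⁻¹ × 1000):
Porosity at 5.1 km: φ = 0.63·exp(−0.64×5.1) = 0.0241
Solid-volume conservation: h(1−φ) = h₀(1−φ₀) ⇒ h = h₀·(1−φ₀)/(1−φ)
h = 0.112 × (1 − 0.63)/(1 − 0.0241) = 0.112 × 0.3791 = 0.0425 km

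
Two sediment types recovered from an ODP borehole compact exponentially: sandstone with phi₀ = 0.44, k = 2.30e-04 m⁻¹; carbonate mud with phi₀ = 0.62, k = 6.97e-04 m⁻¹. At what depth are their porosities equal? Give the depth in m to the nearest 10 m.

730 m

Working in km (1 km = 1000 m; k in km⁻¹ = k in m⁻¹ × 1000):
Set phi₀ₐ e^(−kₐd) = phi₀ᵦ e^(−kᵦd) ⇒ ln(phi₀ₐ/phi₀ᵦ) = (kₐ − kᵦ)·d
d = ln(0.44/0.62) / (0.23 − 0.697) = -0.3429 / -0.467 = 0.734 km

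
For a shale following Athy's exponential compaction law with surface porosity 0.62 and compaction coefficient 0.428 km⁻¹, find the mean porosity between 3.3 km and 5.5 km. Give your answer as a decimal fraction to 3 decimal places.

0.098

⟨phi⟩ = (1/(z₂−z₁)) ∫ phi₀ e^(−kz) dz = phi₀·(e^(−k·z₁) − e^(−k·z₂)) / (k·(z₂−z₁))
e^(−0.428×3.3) = 0.2436; e^(−0.428×5.5) = 0.0950
⟨phi⟩ = 0.62 × (0.2436 − 0.0950) / (0.428 × 2.2) = 0.62 × 0.1578 = 0.0978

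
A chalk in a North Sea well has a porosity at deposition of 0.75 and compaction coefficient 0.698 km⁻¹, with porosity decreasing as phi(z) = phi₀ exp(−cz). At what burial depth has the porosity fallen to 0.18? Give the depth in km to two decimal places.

Invert Athy's law: z = ln(phi₀/phi) / c
z = ln(0.75/0.18) / 0.698 = ln(4.167) / 0.698 = 1.4271 / 0.698 = 2.045 km

2.04 km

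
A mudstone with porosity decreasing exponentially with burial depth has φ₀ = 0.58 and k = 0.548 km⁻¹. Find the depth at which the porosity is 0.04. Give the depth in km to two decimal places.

Invert Athy's law: Z = ln(φ₀/φ) / k
Z = ln(0.58/0.04) / 0.548 = ln(14.5) / 0.548 = 2.6741 / 0.548 = 4.880 km

4.88 km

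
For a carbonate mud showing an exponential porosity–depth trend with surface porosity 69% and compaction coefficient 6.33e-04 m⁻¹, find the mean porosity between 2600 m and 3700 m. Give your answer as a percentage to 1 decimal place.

Working in km (1 km = 1000 m; k in km⁻¹ = k in m⁻¹ × 1000):
⟨n⟩ = (1/(Z₂−Z₁)) ∫ n₀ e^(−kZ) dZ = n₀·(e^(−k·Z₁) − e^(−k·Z₂)) / (k·(Z₂−Z₁))
e^(−0.633×2.6) = 0.1929; e^(−0.633×3.7) = 0.0961
⟨n⟩ = 0.69 × (0.1929 − 0.0961) / (0.633 × 1.1) = 0.69 × 0.1389 = 0.0959

9.6%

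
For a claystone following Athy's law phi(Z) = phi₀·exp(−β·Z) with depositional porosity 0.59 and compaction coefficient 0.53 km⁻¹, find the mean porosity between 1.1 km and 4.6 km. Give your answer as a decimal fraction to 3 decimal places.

⟨phi⟩ = (1/(Z₂−Z₁)) ∫ phi₀ e^(−βZ) dZ = phi₀·(e^(−β·Z₁) − e^(−β·Z₂)) / (β·(Z₂−Z₁))
e^(−0.53×1.1) = 0.5582; e^(−0.53×4.6) = 0.0873
⟨phi⟩ = 0.59 × (0.5582 − 0.0873) / (0.53 × 3.5) = 0.59 × 0.2538 = 0.1498

0.150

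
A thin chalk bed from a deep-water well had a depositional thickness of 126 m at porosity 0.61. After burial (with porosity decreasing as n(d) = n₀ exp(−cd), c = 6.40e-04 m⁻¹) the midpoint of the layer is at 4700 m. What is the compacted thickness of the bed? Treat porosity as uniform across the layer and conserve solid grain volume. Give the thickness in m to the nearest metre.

51 m

Working in km (1 km = 1000 m; c in km⁻¹ = c in m⁻¹ × 1000):
Porosity at 4.7 km: n = 0.61·exp(−0.64×4.7) = 0.0301
Solid-volume conservation: h(1−n) = h₀(1−n₀) ⇒ h = h₀·(1−n₀)/(1−n)
h = 0.126 × (1 − 0.61)/(1 − 0.0301) = 0.126 × 0.4021 = 0.0507 km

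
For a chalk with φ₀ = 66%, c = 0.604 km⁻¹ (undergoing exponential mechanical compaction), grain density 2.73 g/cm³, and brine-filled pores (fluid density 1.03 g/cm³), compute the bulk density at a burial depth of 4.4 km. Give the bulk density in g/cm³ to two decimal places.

Porosity at depth: φ = 0.66·exp(−0.604×4.4) = 0.66×0.0701 = 0.0463
Bulk density: ρ_b = (1−φ)ρ_g + φ·ρ_f = 0.9537×2.73 + 0.0463×1.03
       = 2.604 + 0.048 = 2.651 g/cm³

2.65 g/cm³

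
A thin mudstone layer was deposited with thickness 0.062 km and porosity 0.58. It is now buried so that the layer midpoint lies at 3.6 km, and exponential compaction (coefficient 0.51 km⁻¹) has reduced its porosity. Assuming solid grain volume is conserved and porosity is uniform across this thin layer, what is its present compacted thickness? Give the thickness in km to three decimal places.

Porosity at 3.6 km: n = 0.58·exp(−0.51×3.6) = 0.0925
Solid-volume conservation: h(1−n) = h₀(1−n₀) ⇒ h = h₀·(1−n₀)/(1−n)
h = 0.062 × (1 − 0.58)/(1 − 0.0925) = 0.062 × 0.4628 = 0.0287 km

0.029 km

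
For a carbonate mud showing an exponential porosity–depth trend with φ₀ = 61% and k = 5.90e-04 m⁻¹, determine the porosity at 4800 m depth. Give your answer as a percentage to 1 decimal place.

Working in km (1 km = 1000 m; k in km⁻¹ = k in m⁻¹ × 1000):
φ = φ₀·exp(−k·Z) = 0.61 × exp(−0.59 × 4.8) = 0.61 × exp(−2.832)
  = 0.61 × 0.0589 = 0.0359

3.6%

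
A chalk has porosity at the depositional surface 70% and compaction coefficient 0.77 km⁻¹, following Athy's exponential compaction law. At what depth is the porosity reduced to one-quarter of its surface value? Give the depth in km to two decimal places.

1.80 km

phi/phi₀ = 1/4 ⇒ exp(−c·z) = 1/4 ⇒ z = ln(4) / c
z = 1.3863 / 0.77 = 1.800 km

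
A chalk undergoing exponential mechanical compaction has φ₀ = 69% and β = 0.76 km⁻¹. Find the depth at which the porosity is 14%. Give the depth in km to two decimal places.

2.10 km

Invert Athy's law: Z = ln(φ₀/φ) / β
Z = ln(0.69/0.14) / 0.76 = ln(4.929) / 0.76 = 1.5950 / 0.76 = 2.099 km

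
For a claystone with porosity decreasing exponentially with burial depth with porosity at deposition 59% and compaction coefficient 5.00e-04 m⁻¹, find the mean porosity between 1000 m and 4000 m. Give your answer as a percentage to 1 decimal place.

Working in km (1 km = 1000 m; k in km⁻¹ = k in m⁻¹ × 1000):
⟨φ⟩ = (1/(d₂−d₁)) ∫ φ₀ e^(−kd) dd = φ₀·(e^(−k·d₁) − e^(−k·d₂)) / (k·(d₂−d₁))
e^(−0.5×1) = 0.6065; e^(−0.5×4) = 0.1353
⟨φ⟩ = 0.59 × (0.6065 − 0.1353) / (0.5 × 3) = 0.59 × 0.3141 = 0.1853

18.5%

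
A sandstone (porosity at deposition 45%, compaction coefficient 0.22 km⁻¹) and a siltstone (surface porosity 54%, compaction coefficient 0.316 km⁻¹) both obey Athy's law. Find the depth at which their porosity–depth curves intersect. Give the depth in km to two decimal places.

1.90 km

Set phi₀ₐ e^(−kₐZ) = phi₀ᵦ e^(−kᵦZ) ⇒ ln(phi₀ₐ/phi₀ᵦ) = (kₐ − kᵦ)·Z
Z = ln(0.45/0.54) / (0.22 − 0.316) = -0.1823 / -0.096 = 1.899 km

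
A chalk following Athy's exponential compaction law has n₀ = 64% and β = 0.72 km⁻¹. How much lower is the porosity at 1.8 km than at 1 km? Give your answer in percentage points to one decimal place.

13.6 percentage points

n(1) = 0.64·e^(−0.72×1) = 0.3115
n(1.8) = 0.64·e^(−0.72×1.8) = 0.1751
Δn = 0.3115 − 0.1751 = 0.1364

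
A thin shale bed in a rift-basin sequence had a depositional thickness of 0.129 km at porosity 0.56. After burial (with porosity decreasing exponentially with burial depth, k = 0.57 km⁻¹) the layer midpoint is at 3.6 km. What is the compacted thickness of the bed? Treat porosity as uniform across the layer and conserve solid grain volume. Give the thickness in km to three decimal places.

Porosity at 3.6 km: phi = 0.56·exp(−0.57×3.6) = 0.0719
Solid-volume conservation: h(1−phi) = h₀(1−phi₀) ⇒ h = h₀·(1−phi₀)/(1−phi)
h = 0.129 × (1 − 0.56)/(1 − 0.0719) = 0.129 × 0.4741 = 0.0612 km

0.061 km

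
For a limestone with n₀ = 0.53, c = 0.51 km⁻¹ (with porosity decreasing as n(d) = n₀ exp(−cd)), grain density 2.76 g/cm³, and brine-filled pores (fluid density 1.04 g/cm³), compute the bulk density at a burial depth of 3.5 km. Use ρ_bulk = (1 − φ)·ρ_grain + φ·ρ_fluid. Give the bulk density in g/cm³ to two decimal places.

Porosity at depth: n = 0.53·exp(−0.51×3.5) = 0.53×0.1678 = 0.0889
Bulk density: ρ_b = (1−n)ρ_g + n·ρ_f = 0.9111×2.76 + 0.0889×1.04
       = 2.515 + 0.092 = 2.607 g/cm³

2.61 g/cm³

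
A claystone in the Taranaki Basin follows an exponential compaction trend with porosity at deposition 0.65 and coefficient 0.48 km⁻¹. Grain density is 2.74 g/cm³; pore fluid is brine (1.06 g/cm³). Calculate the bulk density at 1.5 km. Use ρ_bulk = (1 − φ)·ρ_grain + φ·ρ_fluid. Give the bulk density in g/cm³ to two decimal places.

2.21 g/cm³

Porosity at depth: n = 0.65·exp(−0.48×1.5) = 0.65×0.4868 = 0.3164
Bulk density: ρ_b = (1−n)ρ_g + n·ρ_f = 0.6836×2.74 + 0.3164×1.06
       = 1.873 + 0.335 = 2.208 g/cm³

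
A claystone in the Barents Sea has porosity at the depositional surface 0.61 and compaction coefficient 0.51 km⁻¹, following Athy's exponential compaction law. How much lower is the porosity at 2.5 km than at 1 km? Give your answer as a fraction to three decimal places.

0.196

φ(1) = 0.61·e^(−0.51×1) = 0.3663
φ(2.5) = 0.61·e^(−0.51×2.5) = 0.1705
Δφ = 0.3663 − 0.1705 = 0.1958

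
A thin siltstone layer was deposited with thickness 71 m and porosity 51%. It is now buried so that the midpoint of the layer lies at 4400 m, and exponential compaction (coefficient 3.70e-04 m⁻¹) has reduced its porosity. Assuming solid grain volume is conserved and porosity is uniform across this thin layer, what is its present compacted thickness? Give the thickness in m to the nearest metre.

39 m

Working in km (1 km = 1000 m; c in km⁻¹ = c in m⁻¹ × 1000):
Porosity at 4.4 km: phi = 0.51·exp(−0.37×4.4) = 0.1001
Solid-volume conservation: h(1−phi) = h₀(1−phi₀) ⇒ h = h₀·(1−phi₀)/(1−phi)
h = 0.071 × (1 − 0.51)/(1 − 0.1001) = 0.071 × 0.5445 = 0.0387 km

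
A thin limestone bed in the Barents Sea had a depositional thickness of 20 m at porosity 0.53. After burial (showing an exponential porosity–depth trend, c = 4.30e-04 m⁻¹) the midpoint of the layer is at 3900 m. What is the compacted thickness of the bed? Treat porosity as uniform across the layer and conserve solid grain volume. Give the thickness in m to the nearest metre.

10 m

Working in km (1 km = 1000 m; c in km⁻¹ = c in m⁻¹ × 1000):
Porosity at 3.9 km: φ = 0.53·exp(−0.43×3.9) = 0.0991
Solid-volume conservation: h(1−φ) = h₀(1−φ₀) ⇒ h = h₀·(1−φ₀)/(1−φ)
h = 0.02 × (1 − 0.53)/(1 − 0.0991) = 0.02 × 0.5217 = 0.0104 km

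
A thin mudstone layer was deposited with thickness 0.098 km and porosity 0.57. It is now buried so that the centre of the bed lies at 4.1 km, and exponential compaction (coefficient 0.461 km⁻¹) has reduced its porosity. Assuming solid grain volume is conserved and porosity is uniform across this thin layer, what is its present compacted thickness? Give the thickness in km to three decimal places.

Porosity at 4.1 km: phi = 0.57·exp(−0.461×4.1) = 0.0861
Solid-volume conservation: h(1−phi) = h₀(1−phi₀) ⇒ h = h₀·(1−phi₀)/(1−phi)
h = 0.098 × (1 − 0.57)/(1 − 0.0861) = 0.098 × 0.4705 = 0.0461 km

0.046 km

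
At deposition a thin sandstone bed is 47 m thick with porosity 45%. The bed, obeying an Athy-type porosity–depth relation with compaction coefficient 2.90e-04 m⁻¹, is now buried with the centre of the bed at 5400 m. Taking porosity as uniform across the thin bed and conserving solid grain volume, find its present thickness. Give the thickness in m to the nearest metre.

Working in km (1 km = 1000 m; β in km⁻¹ = β in m⁻¹ × 1000):
Porosity at 5.4 km: n = 0.45·exp(−0.29×5.4) = 0.0940
Solid-volume conservation: h(1−n) = h₀(1−n₀) ⇒ h = h₀·(1−n₀)/(1−n)
h = 0.047 × (1 − 0.45)/(1 − 0.0940) = 0.047 × 0.6071 = 0.0285 km

29 m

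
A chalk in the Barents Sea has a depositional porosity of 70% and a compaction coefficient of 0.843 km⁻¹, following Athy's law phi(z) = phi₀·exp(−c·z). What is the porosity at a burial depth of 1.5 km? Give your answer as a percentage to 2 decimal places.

19.77%

phi = phi₀·exp(−c·z) = 0.7 × exp(−0.843 × 1.5) = 0.7 × exp(−1.264)
  = 0.7 × 0.2824 = 0.1977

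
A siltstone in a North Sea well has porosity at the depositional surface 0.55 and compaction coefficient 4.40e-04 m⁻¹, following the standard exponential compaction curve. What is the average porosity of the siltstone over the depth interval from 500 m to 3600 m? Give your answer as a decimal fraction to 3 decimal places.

Working in km (1 km = 1000 m; β in km⁻¹ = β in m⁻¹ × 1000):
⟨n⟩ = (1/(z₂−z₁)) ∫ n₀ e^(−βz) dz = n₀·(e^(−β·z₁) − e^(−β·z₂)) / (β·(z₂−z₁))
e^(−0.44×0.5) = 0.8025; e^(−0.44×3.6) = 0.2052
⟨n⟩ = 0.55 × (0.8025 − 0.2052) / (0.44 × 3.1) = 0.55 × 0.4380 = 0.2409

0.241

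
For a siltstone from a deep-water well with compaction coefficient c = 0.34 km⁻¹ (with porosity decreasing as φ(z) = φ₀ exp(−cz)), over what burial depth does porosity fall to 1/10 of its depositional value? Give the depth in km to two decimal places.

6.77 km

φ/φ₀ = 1/10 ⇒ exp(−c·z) = 1/10 ⇒ z = ln(10) / c
z = 2.3026 / 0.34 = 6.772 km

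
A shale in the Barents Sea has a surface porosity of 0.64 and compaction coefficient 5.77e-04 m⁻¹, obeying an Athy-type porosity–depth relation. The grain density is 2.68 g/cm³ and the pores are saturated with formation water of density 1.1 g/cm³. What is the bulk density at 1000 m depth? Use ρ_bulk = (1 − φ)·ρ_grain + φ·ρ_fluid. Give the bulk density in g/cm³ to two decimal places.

2.11 g/cm³

Working in km (1 km = 1000 m; c in km⁻¹ = c in m⁻¹ × 1000):
Porosity at depth: phi = 0.64·exp(−0.577×1) = 0.64×0.5616 = 0.3594
Bulk density: ρ_b = (1−phi)ρ_g + phi·ρ_f = 0.6406×2.68 + 0.3594×1.1
       = 1.717 + 0.395 = 2.112 g/cm³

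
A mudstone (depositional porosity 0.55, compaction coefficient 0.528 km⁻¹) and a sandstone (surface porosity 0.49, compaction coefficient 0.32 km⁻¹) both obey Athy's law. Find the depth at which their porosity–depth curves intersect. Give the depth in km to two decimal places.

Set φ₀ₐ e^(−cₐd) = φ₀ᵦ e^(−cᵦd) ⇒ ln(φ₀ₐ/φ₀ᵦ) = (cₐ − cᵦ)·d
d = ln(0.55/0.49) / (0.528 − 0.32) = 0.1155 / 0.208 = 0.555 km

0.56 km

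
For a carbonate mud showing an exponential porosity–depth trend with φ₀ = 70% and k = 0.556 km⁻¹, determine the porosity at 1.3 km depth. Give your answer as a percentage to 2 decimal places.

φ = φ₀·exp(−k·z) = 0.7 × exp(−0.556 × 1.3) = 0.7 × exp(−0.7228)
  = 0.7 × 0.4854 = 0.3398

33.98%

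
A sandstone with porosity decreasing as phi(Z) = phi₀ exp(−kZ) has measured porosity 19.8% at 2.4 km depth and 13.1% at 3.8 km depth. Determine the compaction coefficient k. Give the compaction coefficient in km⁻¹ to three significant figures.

0.295 km⁻¹

Athy: phi(Z) = phi₀ e^(−kZ) ⇒ phi₁/phi₂ = e^{k(Z₂−Z₁)} ⇒ k = ln(phi₁/phi₂)/(Z₂−Z₁)
k = ln(0.198/0.131) / (3.8 − 2.4) = ln(1.511) / 1.4 = 0.4131 / 1.4 = 0.295 km⁻¹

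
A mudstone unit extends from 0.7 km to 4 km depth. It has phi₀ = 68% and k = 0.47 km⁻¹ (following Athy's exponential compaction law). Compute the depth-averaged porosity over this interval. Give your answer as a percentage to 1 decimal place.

24.9%

⟨phi⟩ = (1/(Z₂−Z₁)) ∫ phi₀ e^(−kZ) dZ = phi₀·(e^(−k·Z₁) − e^(−k·Z₂)) / (k·(Z₂−Z₁))
e^(−0.47×0.7) = 0.7196; e^(−0.47×4) = 0.1526
⟨phi⟩ = 0.68 × (0.7196 − 0.1526) / (0.47 × 3.3) = 0.68 × 0.3656 = 0.2486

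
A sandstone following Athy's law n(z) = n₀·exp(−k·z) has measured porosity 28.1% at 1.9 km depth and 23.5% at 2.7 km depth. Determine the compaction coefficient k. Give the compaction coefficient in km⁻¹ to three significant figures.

0.223 km⁻¹

Athy: n(z) = n₀ e^(−kz) ⇒ n₁/n₂ = e^{k(z₂−z₁)} ⇒ k = ln(n₁/n₂)/(z₂−z₁)
k = ln(0.281/0.235) / (2.7 − 1.9) = ln(1.196) / 0.8 = 0.1788 / 0.8 = 0.2235 km⁻¹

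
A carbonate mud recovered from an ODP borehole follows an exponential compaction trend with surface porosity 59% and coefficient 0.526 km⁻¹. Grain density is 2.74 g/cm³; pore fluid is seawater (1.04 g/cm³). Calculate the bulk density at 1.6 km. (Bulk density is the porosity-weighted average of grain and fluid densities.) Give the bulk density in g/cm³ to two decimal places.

2.31 g/cm³

Porosity at depth: n = 0.59·exp(−0.526×1.6) = 0.59×0.4310 = 0.2543
Bulk density: ρ_b = (1−n)ρ_g + n·ρ_f = 0.7457×2.74 + 0.2543×1.04
       = 2.043 + 0.264 = 2.308 g/cm³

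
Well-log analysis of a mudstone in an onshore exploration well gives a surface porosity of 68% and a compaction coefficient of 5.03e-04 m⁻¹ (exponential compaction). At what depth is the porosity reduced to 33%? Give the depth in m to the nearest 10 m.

Working in km (1 km = 1000 m; β in km⁻¹ = β in m⁻¹ × 1000):
Invert Athy's law: z = ln(n₀/n) / β
z = ln(0.68/0.33) / 0.503 = ln(2.061) / 0.503 = 0.7230 / 0.503 = 1.437 km

1440 m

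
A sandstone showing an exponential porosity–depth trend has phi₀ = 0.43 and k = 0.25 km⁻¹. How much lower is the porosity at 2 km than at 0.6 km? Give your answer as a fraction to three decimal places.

phi(0.6) = 0.43·e^(−0.25×0.6) = 0.3701
phi(2) = 0.43·e^(−0.25×2) = 0.2608
Δphi = 0.3701 − 0.2608 = 0.1093

0.109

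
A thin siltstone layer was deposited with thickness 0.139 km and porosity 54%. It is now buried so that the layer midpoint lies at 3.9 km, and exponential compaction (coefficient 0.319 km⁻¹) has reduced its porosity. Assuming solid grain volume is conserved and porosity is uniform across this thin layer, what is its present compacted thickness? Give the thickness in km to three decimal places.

Porosity at 3.9 km: φ = 0.54·exp(−0.319×3.9) = 0.1556
Solid-volume conservation: h(1−φ) = h₀(1−φ₀) ⇒ h = h₀·(1−φ₀)/(1−φ)
h = 0.139 × (1 − 0.54)/(1 − 0.1556) = 0.139 × 0.5448 = 0.0757 km

0.076 km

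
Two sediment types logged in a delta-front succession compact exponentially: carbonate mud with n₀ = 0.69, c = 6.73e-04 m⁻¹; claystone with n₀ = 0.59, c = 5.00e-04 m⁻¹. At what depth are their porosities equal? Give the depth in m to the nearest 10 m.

910 m

Working in km (1 km = 1000 m; c in km⁻¹ = c in m⁻¹ × 1000):
Set n₀ₐ e^(−cₐd) = n₀ᵦ e^(−cᵦd) ⇒ ln(n₀ₐ/n₀ᵦ) = (cₐ − cᵦ)·d
d = ln(0.69/0.59) / (0.673 − 0.5) = 0.1566 / 0.173 = 0.905 km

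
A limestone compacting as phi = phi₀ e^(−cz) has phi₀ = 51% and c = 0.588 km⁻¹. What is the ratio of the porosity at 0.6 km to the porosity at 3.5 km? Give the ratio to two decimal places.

5.50

phi(z₁)/phi(z₂) = e^(−c·z₁)/e^(−c·z₂) = e^{c(z₂−z₁)}
= exp(0.588 × 2.9) = exp(1.705) = 5.5025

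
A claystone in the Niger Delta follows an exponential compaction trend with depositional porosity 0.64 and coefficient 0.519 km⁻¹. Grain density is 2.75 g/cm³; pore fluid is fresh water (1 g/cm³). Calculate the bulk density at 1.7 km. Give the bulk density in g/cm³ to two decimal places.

2.29 g/cm³

Porosity at depth: phi = 0.64·exp(−0.519×1.7) = 0.64×0.4138 = 0.2649
Bulk density: ρ_b = (1−phi)ρ_g + phi·ρ_f = 0.7351×2.75 + 0.2649×1
       = 2.022 + 0.265 = 2.287 g/cm³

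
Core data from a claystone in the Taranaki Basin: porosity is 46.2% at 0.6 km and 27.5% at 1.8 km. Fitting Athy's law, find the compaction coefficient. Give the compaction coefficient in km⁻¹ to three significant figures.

0.432 km⁻¹

Athy: phi(Z) = phi₀ e^(−kZ) ⇒ phi₁/phi₂ = e^{k(Z₂−Z₁)} ⇒ k = ln(phi₁/phi₂)/(Z₂−Z₁)
k = ln(0.462/0.275) / (1.8 − 0.6) = ln(1.68) / 1.2 = 0.5188 / 1.2 = 0.4323 km⁻¹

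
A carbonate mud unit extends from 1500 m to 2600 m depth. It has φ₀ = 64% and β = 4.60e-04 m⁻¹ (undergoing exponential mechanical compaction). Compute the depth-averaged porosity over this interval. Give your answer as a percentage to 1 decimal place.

25.2%

Working in km (1 km = 1000 m; β in km⁻¹ = β in m⁻¹ × 1000):
⟨φ⟩ = (1/(z₂−z₁)) ∫ φ₀ e^(−βz) dz = φ₀·(e^(−β·z₁) − e^(−β·z₂)) / (β·(z₂−z₁))
e^(−0.46×1.5) = 0.5016; e^(−0.46×2.6) = 0.3024
⟨φ⟩ = 0.64 × (0.5016 − 0.3024) / (0.46 × 1.1) = 0.64 × 0.3936 = 0.2519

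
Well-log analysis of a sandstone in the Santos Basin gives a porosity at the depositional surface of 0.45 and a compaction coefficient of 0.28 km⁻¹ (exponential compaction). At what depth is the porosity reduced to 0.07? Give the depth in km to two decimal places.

6.65 km

Invert Athy's law: Z = ln(n₀/n) / β
Z = ln(0.45/0.07) / 0.28 = ln(6.429) / 0.28 = 1.8608 / 0.28 = 6.646 km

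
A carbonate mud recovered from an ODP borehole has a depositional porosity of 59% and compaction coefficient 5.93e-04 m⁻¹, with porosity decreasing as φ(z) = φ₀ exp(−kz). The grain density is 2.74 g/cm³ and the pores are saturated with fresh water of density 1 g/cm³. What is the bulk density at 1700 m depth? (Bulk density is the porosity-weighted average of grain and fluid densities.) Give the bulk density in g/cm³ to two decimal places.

Working in km (1 km = 1000 m; k in km⁻¹ = k in m⁻¹ × 1000):
Porosity at depth: φ = 0.59·exp(−0.593×1.7) = 0.59×0.3649 = 0.2153
Bulk density: ρ_b = (1−φ)ρ_g + φ·ρ_f = 0.7847×2.74 + 0.2153×1
       = 2.150 + 0.215 = 2.365 g/cm³

2.37 g/cm³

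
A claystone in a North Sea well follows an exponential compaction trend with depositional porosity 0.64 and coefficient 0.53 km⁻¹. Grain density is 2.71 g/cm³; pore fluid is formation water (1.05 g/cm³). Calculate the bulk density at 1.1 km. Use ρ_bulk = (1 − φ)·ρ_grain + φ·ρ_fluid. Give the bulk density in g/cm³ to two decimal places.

Porosity at depth: φ = 0.64·exp(−0.53×1.1) = 0.64×0.5582 = 0.3573
Bulk density: ρ_b = (1−φ)ρ_g + φ·ρ_f = 0.6427×2.71 + 0.3573×1.05
       = 1.742 + 0.375 = 2.117 g/cm³

2.12 g/cm³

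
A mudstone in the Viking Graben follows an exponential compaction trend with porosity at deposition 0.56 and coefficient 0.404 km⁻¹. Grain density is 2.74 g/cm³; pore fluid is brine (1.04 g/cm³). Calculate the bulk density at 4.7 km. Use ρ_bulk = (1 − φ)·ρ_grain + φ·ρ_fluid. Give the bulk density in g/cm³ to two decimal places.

2.60 g/cm³

Porosity at depth: φ = 0.56·exp(−0.404×4.7) = 0.56×0.1497 = 0.0839
Bulk density: ρ_b = (1−φ)ρ_g + φ·ρ_f = 0.9161×2.74 + 0.0839×1.04
       = 2.510 + 0.087 = 2.597 g/cm³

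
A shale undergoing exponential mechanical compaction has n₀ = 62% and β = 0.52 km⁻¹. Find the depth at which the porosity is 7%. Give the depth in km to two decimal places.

4.19 km

Invert Athy's law: Z = ln(n₀/n) / β
Z = ln(0.62/0.07) / 0.52 = ln(8.857) / 0.52 = 2.1812 / 0.52 = 4.195 km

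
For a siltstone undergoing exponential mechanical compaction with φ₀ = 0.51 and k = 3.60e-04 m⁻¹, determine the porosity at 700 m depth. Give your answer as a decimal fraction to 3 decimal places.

Working in km (1 km = 1000 m; k in km⁻¹ = k in m⁻¹ × 1000):
φ = φ₀·exp(−k·d) = 0.51 × exp(−0.36 × 0.7) = 0.51 × exp(−0.252)
  = 0.51 × 0.7772 = 0.3964

0.396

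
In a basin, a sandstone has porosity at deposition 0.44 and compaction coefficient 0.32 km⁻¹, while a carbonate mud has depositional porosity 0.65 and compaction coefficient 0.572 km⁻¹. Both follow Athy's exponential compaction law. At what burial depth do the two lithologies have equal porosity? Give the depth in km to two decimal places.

1.55 km

Set φ₀ₐ e^(−kₐz) = φ₀ᵦ e^(−kᵦz) ⇒ ln(φ₀ₐ/φ₀ᵦ) = (kₐ − kᵦ)·z
z = ln(0.44/0.65) / (0.32 − 0.572) = -0.3902 / -0.252 = 1.548 km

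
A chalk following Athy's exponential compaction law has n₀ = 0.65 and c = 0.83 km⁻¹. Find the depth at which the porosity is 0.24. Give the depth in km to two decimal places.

1.20 km

Invert Athy's law: Z = ln(n₀/n) / c
Z = ln(0.65/0.24) / 0.83 = ln(2.708) / 0.83 = 0.9963 / 0.83 = 1.200 km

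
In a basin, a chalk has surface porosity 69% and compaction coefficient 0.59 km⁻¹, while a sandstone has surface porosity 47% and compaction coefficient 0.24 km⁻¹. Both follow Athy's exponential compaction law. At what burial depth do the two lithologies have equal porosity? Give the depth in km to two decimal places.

1.10 km

Set phi₀ₐ e^(−βₐz) = phi₀ᵦ e^(−βᵦz) ⇒ ln(phi₀ₐ/phi₀ᵦ) = (βₐ − βᵦ)·z
z = ln(0.69/0.47) / (0.59 − 0.24) = 0.3840 / 0.35 = 1.097 km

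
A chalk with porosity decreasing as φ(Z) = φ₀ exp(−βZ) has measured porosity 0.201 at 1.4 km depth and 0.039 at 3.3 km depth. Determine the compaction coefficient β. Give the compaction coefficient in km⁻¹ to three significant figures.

Athy: φ(Z) = φ₀ e^(−βZ) ⇒ φ₁/φ₂ = e^{β(Z₂−Z₁)} ⇒ β = ln(φ₁/φ₂)/(Z₂−Z₁)
β = ln(0.201/0.039) / (3.3 − 1.4) = ln(5.154) / 1.9 = 1.6397 / 1.9 = 0.863 km⁻¹

0.863 km⁻¹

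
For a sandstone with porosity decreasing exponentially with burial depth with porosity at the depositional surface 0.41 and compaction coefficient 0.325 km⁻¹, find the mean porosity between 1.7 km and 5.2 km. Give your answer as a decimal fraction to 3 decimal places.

⟨phi⟩ = (1/(z₂−z₁)) ∫ phi₀ e^(−βz) dz = phi₀·(e^(−β·z₁) − e^(−β·z₂)) / (β·(z₂−z₁))
e^(−0.325×1.7) = 0.5755; e^(−0.325×5.2) = 0.1845
⟨phi⟩ = 0.41 × (0.5755 − 0.1845) / (0.325 × 3.5) = 0.41 × 0.3437 = 0.1409

0.141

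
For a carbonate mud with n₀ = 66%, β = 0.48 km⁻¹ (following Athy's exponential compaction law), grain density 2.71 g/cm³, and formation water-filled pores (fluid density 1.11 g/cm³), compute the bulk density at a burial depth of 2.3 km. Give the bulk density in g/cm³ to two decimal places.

2.36 g/cm³

Porosity at depth: n = 0.66·exp(−0.48×2.3) = 0.66×0.3315 = 0.2188
Bulk density: ρ_b = (1−n)ρ_g + n·ρ_f = 0.7812×2.71 + 0.2188×1.11
       = 2.117 + 0.243 = 2.360 g/cm³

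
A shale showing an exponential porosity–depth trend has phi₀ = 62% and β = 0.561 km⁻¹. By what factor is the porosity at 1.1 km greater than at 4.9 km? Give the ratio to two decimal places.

8.43

phi(Z₁)/phi(Z₂) = e^(−β·Z₁)/e^(−β·Z₂) = e^{β(Z₂−Z₁)}
= exp(0.561 × 3.8) = exp(2.132) = 8.4300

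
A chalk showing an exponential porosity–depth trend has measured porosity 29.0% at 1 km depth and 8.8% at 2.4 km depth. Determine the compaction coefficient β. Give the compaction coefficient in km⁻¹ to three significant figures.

Athy: phi(d) = phi₀ e^(−βd) ⇒ phi₁/phi₂ = e^{β(d₂−d₁)} ⇒ β = ln(phi₁/phi₂)/(d₂−d₁)
β = ln(0.29/0.088) / (2.4 − 1) = ln(3.295) / 1.4 = 1.1925 / 1.4 = 0.8518 km⁻¹

0.852 km⁻¹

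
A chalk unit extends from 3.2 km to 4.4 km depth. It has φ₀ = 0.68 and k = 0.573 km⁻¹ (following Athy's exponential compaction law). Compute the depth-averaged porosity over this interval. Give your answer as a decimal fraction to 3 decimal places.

0.079

⟨φ⟩ = (1/(d₂−d₁)) ∫ φ₀ e^(−kd) dd = φ₀·(e^(−k·d₁) − e^(−k·d₂)) / (k·(d₂−d₁))
e^(−0.573×3.2) = 0.1598; e^(−0.573×4.4) = 0.0804
⟨φ⟩ = 0.68 × (0.1598 − 0.0804) / (0.573 × 1.2) = 0.68 × 0.1156 = 0.0786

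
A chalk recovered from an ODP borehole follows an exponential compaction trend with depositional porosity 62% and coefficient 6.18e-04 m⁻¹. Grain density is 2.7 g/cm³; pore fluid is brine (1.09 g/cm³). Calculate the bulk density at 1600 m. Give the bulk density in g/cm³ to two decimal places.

2.33 g/cm³

Working in km (1 km = 1000 m; c in km⁻¹ = c in m⁻¹ × 1000):
Porosity at depth: phi = 0.62·exp(−0.618×1.6) = 0.62×0.3720 = 0.2307
Bulk density: ρ_b = (1−phi)ρ_g + phi·ρ_f = 0.7693×2.7 + 0.2307×1.09
       = 2.077 + 0.251 = 2.329 g/cm³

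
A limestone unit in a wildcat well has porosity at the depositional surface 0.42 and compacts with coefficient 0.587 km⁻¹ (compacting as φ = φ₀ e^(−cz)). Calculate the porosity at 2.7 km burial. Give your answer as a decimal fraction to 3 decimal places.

0.086

φ = φ₀·exp(−c·z) = 0.42 × exp(−0.587 × 2.7) = 0.42 × exp(−1.585)
  = 0.42 × 0.2050 = 0.0861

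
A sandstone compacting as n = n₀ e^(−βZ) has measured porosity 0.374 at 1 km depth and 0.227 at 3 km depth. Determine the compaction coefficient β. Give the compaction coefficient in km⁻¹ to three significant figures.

0.250 km⁻¹

Athy: n(Z) = n₀ e^(−βZ) ⇒ n₁/n₂ = e^{β(Z₂−Z₁)} ⇒ β = ln(n₁/n₂)/(Z₂−Z₁)
β = ln(0.374/0.227) / (3 − 1) = ln(1.648) / 2 = 0.4993 / 2 = 0.2497 km⁻¹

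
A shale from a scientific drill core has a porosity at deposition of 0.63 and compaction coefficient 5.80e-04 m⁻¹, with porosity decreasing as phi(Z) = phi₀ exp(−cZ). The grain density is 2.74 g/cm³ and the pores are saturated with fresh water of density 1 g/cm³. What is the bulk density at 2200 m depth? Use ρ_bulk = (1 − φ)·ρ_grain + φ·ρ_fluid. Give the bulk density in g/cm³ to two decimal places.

Working in km (1 km = 1000 m; c in km⁻¹ = c in m⁻¹ × 1000):
Porosity at depth: phi = 0.63·exp(−0.58×2.2) = 0.63×0.2792 = 0.1759
Bulk density: ρ_b = (1−phi)ρ_g + phi·ρ_f = 0.8241×2.74 + 0.1759×1
       = 2.258 + 0.176 = 2.434 g/cm³

2.43 g/cm³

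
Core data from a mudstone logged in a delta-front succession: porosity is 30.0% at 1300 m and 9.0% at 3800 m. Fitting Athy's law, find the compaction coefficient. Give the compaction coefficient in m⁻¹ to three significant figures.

0.000482 m⁻¹

Working in km (1 km = 1000 m; β in km⁻¹ = β in m⁻¹ × 1000):
Athy: phi(z) = phi₀ e^(−βz) ⇒ phi₁/phi₂ = e^{β(z₂−z₁)} ⇒ β = ln(phi₁/phi₂)/(z₂−z₁)
β = ln(0.3/0.09) / (3.8 − 1.3) = ln(3.333) / 2.5 = 1.2040 / 2.5 = 0.4816 km⁻¹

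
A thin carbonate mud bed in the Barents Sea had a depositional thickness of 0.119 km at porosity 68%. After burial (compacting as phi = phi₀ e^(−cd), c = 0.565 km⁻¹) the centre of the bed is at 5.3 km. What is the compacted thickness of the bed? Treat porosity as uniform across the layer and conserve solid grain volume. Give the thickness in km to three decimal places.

0.039 km

Porosity at 5.3 km: phi = 0.68·exp(−0.565×5.3) = 0.0340
Solid-volume conservation: h(1−phi) = h₀(1−phi₀) ⇒ h = h₀·(1−phi₀)/(1−phi)
h = 0.119 × (1 − 0.68)/(1 − 0.0340) = 0.119 × 0.3313 = 0.0394 km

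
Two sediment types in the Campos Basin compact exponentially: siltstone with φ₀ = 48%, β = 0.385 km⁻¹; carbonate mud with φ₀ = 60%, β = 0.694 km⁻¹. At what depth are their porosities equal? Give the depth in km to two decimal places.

Set φ₀ₐ e^(−βₐZ) = φ₀ᵦ e^(−βᵦZ) ⇒ ln(φ₀ₐ/φ₀ᵦ) = (βₐ − βᵦ)·Z
Z = ln(0.48/0.6) / (0.385 − 0.694) = -0.2231 / -0.309 = 0.722 km

0.72 km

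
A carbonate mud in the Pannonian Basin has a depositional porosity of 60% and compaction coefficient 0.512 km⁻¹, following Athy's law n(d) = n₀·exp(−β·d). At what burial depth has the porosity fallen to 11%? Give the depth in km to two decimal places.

Invert Athy's law: d = ln(n₀/n) / β
d = ln(0.6/0.11) / 0.512 = ln(5.455) / 0.512 = 1.6964 / 0.512 = 3.313 km

3.31 km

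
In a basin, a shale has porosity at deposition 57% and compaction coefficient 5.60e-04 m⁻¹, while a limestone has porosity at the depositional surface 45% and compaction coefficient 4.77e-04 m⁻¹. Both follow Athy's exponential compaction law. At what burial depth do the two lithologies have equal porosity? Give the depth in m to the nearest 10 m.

2850 m

Working in km (1 km = 1000 m; c in km⁻¹ = c in m⁻¹ × 1000):
Set φ₀ₐ e^(−cₐZ) = φ₀ᵦ e^(−cᵦZ) ⇒ ln(φ₀ₐ/φ₀ᵦ) = (cₐ − cᵦ)·Z
Z = ln(0.57/0.45) / (0.56 − 0.477) = 0.2364 / 0.083 = 2.848 km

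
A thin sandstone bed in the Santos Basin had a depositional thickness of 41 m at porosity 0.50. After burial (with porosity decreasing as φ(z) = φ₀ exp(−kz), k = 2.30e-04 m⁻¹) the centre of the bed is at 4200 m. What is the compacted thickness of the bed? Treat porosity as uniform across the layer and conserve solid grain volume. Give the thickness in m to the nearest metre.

25 m

Working in km (1 km = 1000 m; k in km⁻¹ = k in m⁻¹ × 1000):
Porosity at 4.2 km: φ = 0.5·exp(−0.23×4.2) = 0.1903
Solid-volume conservation: h(1−φ) = h₀(1−φ₀) ⇒ h = h₀·(1−φ₀)/(1−φ)
h = 0.041 × (1 − 0.5)/(1 − 0.1903) = 0.041 × 0.6175 = 0.0253 km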